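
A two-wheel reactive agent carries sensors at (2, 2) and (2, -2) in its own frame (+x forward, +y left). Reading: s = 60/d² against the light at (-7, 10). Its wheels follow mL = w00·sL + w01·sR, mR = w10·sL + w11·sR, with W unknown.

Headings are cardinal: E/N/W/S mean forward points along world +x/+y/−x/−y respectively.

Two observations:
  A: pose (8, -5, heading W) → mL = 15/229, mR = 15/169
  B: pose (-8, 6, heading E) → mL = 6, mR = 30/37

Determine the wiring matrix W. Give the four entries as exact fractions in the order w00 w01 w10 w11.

obs A: pose=(8,-5,W) → sL=30/229, sR=30/169, mL=15/229, mR=15/169
obs B: pose=(-8,6,E) → sL=12, sR=60/37, mL=6, mR=30/37
sensor matrix S = [[30/229, 30/169], [12, 60/37]]; det S = -2746080/1431937
solve [mL_A; mL_B] = S·[w00; w01] and [mR_A; mR_B] = S·[w10; w11]:
  w00 = 1/2, w01 = 0, w10 = 0, w11 = 1/2

1/2 0 0 1/2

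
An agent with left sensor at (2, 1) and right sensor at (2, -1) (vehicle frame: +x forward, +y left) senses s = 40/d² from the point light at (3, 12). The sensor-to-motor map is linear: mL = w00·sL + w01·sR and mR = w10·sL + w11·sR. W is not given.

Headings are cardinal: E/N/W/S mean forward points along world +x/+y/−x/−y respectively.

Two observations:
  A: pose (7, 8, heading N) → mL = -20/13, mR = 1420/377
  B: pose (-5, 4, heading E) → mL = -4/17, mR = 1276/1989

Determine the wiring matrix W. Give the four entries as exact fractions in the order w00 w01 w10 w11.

-1/2 0 1 1/2

obs A: pose=(7,8,N) → sL=40/13, sR=40/29, mL=-20/13, mR=1420/377
obs B: pose=(-5,4,E) → sL=8/17, sR=40/117, mL=-4/17, mR=1276/1989
sensor matrix S = [[40/13, 40/29], [8/17, 40/117]]; det S = 302080/749853
solve [mL_A; mL_B] = S·[w00; w01] and [mR_A; mR_B] = S·[w10; w11]:
  w00 = -1/2, w01 = 0, w10 = 1, w11 = 1/2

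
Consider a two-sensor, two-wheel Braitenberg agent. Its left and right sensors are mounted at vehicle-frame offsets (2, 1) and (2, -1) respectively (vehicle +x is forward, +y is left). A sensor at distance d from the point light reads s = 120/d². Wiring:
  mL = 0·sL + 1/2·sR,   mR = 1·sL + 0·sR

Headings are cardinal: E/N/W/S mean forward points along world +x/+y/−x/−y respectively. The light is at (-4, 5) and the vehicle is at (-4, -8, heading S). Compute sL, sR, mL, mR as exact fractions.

60/113 60/113 30/113 60/113

left sensor world pos  = (-3, -10); dL² = 226
right sensor world pos = (-5, -10); dR² = 226
sL = 120/226 = 60/113
sR = 120/226 = 60/113
mL = 0·sL + 1/2·sR = 30/113
mR = 1·sL + 0·sR = 60/113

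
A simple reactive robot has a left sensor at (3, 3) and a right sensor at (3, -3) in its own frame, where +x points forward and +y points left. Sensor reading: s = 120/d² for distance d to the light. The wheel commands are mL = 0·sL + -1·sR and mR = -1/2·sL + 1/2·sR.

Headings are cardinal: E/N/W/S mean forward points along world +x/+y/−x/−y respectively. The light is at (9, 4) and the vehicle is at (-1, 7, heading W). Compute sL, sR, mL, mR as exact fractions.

120/169 24/41 -24/41 -432/6929

left sensor world pos  = (-4, 4); dL² = 169
right sensor world pos = (-4, 10); dR² = 205
sL = 120/169 = 120/169
sR = 120/205 = 24/41
mL = 0·sL + -1·sR = -24/41
mR = -1/2·sL + 1/2·sR = -432/6929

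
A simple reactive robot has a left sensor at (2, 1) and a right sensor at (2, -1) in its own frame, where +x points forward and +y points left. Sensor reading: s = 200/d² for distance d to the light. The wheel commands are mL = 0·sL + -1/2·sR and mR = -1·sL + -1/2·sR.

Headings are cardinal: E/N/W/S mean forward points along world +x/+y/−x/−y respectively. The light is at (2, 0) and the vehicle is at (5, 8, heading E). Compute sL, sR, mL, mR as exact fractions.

100/53 100/37 -50/37 -6350/1961

left sensor world pos  = (7, 9); dL² = 106
right sensor world pos = (7, 7); dR² = 74
sL = 200/106 = 100/53
sR = 200/74 = 100/37
mL = 0·sL + -1/2·sR = -50/37
mR = -1·sL + -1/2·sR = -6350/1961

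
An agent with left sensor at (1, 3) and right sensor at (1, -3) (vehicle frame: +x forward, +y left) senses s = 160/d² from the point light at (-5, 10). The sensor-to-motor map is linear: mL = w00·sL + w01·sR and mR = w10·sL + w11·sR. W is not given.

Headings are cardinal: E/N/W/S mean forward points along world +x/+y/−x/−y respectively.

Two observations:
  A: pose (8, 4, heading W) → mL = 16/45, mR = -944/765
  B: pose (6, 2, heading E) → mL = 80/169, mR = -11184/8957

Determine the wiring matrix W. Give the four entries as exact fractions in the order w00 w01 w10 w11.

1/2 0 -1 -1/2

obs A: pose=(8,4,W) → sL=32/45, sR=160/153, mL=16/45, mR=-944/765
obs B: pose=(6,2,E) → sL=160/169, sR=32/53, mL=80/169, mR=-11184/8957
sensor matrix S = [[32/45, 160/153], [160/169, 32/53]]; det S = -3842048/6852105
solve [mL_A; mL_B] = S·[w00; w01] and [mR_A; mR_B] = S·[w10; w11]:
  w00 = 1/2, w01 = 0, w10 = -1, w11 = -1/2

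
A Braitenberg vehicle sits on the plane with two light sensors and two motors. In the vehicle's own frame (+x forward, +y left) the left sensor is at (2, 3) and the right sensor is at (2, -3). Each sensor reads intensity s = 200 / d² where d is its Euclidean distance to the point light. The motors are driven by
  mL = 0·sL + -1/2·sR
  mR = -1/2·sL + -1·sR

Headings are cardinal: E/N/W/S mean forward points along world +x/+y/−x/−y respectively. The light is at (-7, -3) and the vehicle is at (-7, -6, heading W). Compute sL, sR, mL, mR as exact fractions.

5 50 -25 -105/2

left sensor world pos  = (-9, -9); dL² = 40
right sensor world pos = (-9, -3); dR² = 4
sL = 200/40 = 5
sR = 200/4 = 50
mL = 0·sL + -1/2·sR = -25
mR = -1/2·sL + -1·sR = -105/2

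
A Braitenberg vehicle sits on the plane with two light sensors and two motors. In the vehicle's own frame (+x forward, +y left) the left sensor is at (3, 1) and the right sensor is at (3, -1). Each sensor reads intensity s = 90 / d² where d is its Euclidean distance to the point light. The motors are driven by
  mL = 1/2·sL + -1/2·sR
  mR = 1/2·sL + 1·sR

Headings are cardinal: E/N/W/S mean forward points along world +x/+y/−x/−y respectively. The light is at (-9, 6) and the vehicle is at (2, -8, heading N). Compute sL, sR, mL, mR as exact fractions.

left sensor world pos  = (1, -5); dL² = 221
right sensor world pos = (3, -5); dR² = 265
sL = 90/221 = 90/221
sR = 90/265 = 18/53
mL = 1/2·sL + -1/2·sR = 396/11713
mR = 1/2·sL + 1·sR = 6363/11713

90/221 18/53 396/11713 6363/11713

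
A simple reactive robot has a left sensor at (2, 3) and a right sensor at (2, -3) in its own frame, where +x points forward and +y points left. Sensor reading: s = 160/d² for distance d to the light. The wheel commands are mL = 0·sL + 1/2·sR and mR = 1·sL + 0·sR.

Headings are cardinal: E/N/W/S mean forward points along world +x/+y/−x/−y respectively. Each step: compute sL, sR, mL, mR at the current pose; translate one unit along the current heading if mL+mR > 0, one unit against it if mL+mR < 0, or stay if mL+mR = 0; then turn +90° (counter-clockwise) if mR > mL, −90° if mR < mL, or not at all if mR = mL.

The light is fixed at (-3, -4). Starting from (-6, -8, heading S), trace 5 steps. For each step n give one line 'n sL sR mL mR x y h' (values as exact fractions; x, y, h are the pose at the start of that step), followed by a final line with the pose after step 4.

n=0: pose=(-6,-8,S); sL=40/9, sR=20/9; mL=10/9, mR=40/9; mL+mR=50/9 → advance +1; mR−mL=10/3 → turn +1·90°
n=1: pose=(-6,-9,E); sL=32, sR=32/13; mL=16/13, mR=32; mL+mR=432/13 → advance +1; mR−mL=400/13 → turn +1·90°
n=2: pose=(-5,-9,N); sL=80/17, sR=16; mL=8, mR=80/17; mL+mR=216/17 → advance +1; mR−mL=-56/17 → turn -1·90°
n=3: pose=(-5,-8,E); sL=160, sR=160/49; mL=80/49, mR=160; mL+mR=7920/49 → advance +1; mR−mL=7760/49 → turn +1·90°
n=4: pose=(-4,-8,N); sL=8, sR=20; mL=10, mR=8; mL+mR=18 → advance +1; mR−mL=-2 → turn -1·90°

0 40/9 20/9 10/9 40/9 -6 -8 S
1 32 32/13 16/13 32 -6 -9 E
2 80/17 16 8 80/17 -5 -9 N
3 160 160/49 80/49 160 -5 -8 E
4 8 20 10 8 -4 -8 N
final -4 -7 E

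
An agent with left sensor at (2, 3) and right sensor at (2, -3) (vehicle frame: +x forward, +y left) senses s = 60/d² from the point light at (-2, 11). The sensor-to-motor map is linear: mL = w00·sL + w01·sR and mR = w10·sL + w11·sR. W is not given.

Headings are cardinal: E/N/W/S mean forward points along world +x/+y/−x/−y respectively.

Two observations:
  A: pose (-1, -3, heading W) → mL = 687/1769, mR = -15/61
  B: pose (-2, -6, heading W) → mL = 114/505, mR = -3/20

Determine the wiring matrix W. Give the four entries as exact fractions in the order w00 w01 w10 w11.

obs A: pose=(-1,-3,W) → sL=6/29, sR=30/61, mL=687/1769, mR=-15/61
obs B: pose=(-2,-6,W) → sL=15/101, sR=3/10, mL=114/505, mR=-3/20
sensor matrix S = [[6/29, 30/61], [15/101, 3/10]]; det S = -9801/893345
solve [mL_A; mL_B] = S·[w00; w01] and [mR_A; mR_B] = S·[w10; w11]:
  w00 = -1/2, w01 = 1, w10 = 0, w11 = -1/2

-1/2 1 0 -1/2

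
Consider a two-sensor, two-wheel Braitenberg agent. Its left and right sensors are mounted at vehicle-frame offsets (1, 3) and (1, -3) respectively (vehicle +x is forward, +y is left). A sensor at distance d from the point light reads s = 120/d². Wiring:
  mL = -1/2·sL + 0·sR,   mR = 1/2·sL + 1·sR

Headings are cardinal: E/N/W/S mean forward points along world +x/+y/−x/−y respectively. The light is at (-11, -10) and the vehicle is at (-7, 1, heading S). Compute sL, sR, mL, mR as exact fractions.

120/149 120/101 -60/149 23940/15049

left sensor world pos  = (-4, 0); dL² = 149
right sensor world pos = (-10, 0); dR² = 101
sL = 120/149 = 120/149
sR = 120/101 = 120/101
mL = -1/2·sL + 0·sR = -60/149
mR = 1/2·sL + 1·sR = 23940/15049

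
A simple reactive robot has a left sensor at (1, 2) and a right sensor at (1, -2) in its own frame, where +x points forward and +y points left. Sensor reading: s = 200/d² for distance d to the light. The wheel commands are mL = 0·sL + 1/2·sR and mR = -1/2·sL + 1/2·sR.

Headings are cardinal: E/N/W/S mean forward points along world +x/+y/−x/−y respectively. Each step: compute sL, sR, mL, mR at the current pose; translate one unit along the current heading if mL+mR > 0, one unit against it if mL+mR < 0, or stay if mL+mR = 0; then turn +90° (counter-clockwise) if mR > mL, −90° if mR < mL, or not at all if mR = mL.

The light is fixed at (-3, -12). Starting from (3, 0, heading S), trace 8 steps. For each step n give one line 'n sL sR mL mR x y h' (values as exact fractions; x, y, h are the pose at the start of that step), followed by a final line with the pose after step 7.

n=0: pose=(3,0,S); sL=40/37, sR=200/137; mL=100/137, mR=960/5069; mL+mR=4660/5069 → advance +1; mR−mL=-20/37 → turn -1·90°
n=1: pose=(3,-1,W); sL=100/53, sR=100/97; mL=50/97, mR=-2200/5141; mL+mR=450/5141 → advance +1; mR−mL=-50/53 → turn -1·90°
n=2: pose=(2,-1,N); sL=200/153, sR=200/193; mL=100/193, mR=-4000/29529; mL+mR=11300/29529 → advance +1; mR−mL=-100/153 → turn -1·90°
n=3: pose=(2,0,E); sL=25/29, sR=25/17; mL=25/34, mR=150/493; mL+mR=1025/986 → advance +1; mR−mL=-25/58 → turn -1·90°
n=4: pose=(3,0,S); sL=40/37, sR=200/137; mL=100/137, mR=960/5069; mL+mR=4660/5069 → advance +1; mR−mL=-20/37 → turn -1·90°
n=5: pose=(3,-1,W); sL=100/53, sR=100/97; mL=50/97, mR=-2200/5141; mL+mR=450/5141 → advance +1; mR−mL=-50/53 → turn -1·90°
n=6: pose=(2,-1,N); sL=200/153, sR=200/193; mL=100/193, mR=-4000/29529; mL+mR=11300/29529 → advance +1; mR−mL=-100/153 → turn -1·90°
n=7: pose=(2,0,E); sL=25/29, sR=25/17; mL=25/34, mR=150/493; mL+mR=1025/986 → advance +1; mR−mL=-25/58 → turn -1·90°

0 40/37 200/137 100/137 960/5069 3 0 S
1 100/53 100/97 50/97 -2200/5141 3 -1 W
2 200/153 200/193 100/193 -4000/29529 2 -1 N
3 25/29 25/17 25/34 150/493 2 0 E
4 40/37 200/137 100/137 960/5069 3 0 S
5 100/53 100/97 50/97 -2200/5141 3 -1 W
6 200/153 200/193 100/193 -4000/29529 2 -1 N
7 25/29 25/17 25/34 150/493 2 0 E
final 3 0 S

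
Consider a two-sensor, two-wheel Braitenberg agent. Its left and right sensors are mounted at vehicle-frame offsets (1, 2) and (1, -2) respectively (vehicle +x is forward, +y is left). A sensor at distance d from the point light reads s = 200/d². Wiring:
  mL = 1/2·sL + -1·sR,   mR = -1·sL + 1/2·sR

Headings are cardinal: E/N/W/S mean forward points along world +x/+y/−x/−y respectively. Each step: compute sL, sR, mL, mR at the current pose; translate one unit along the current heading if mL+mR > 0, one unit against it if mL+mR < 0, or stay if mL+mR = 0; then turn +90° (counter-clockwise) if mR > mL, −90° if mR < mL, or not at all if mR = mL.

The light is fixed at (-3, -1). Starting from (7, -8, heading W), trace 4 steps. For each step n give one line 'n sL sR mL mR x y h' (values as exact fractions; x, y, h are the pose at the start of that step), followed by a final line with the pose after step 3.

0 100/81 100/53 -5450/4293 -1250/4293 7 -8 W
1 200/233 40/29 -6420/6757 -1140/6757 8 -8 S
2 5/4 25/26 -35/104 -10/13 8 -7 E
3 200/193 200/113 -27300/21809 -3300/21809 7 -7 S
final 7 -6 E

n=0: pose=(7,-8,W); sL=100/81, sR=100/53; mL=-5450/4293, mR=-1250/4293; mL+mR=-6700/4293 → advance -1; mR−mL=1400/1431 → turn +1·90°
n=1: pose=(8,-8,S); sL=200/233, sR=40/29; mL=-6420/6757, mR=-1140/6757; mL+mR=-7560/6757 → advance -1; mR−mL=5280/6757 → turn +1·90°
n=2: pose=(8,-7,E); sL=5/4, sR=25/26; mL=-35/104, mR=-10/13; mL+mR=-115/104 → advance -1; mR−mL=-45/104 → turn -1·90°
n=3: pose=(7,-7,S); sL=200/193, sR=200/113; mL=-27300/21809, mR=-3300/21809; mL+mR=-30600/21809 → advance -1; mR−mL=24000/21809 → turn +1·90°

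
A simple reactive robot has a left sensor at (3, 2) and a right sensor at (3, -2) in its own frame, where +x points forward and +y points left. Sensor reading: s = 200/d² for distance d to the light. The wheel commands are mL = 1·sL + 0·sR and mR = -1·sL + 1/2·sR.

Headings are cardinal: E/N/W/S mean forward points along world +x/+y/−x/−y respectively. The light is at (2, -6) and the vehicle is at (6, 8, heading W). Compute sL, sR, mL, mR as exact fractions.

40/29 200/257 40/29 -7380/7453

left sensor world pos  = (3, 6); dL² = 145
right sensor world pos = (3, 10); dR² = 257
sL = 200/145 = 40/29
sR = 200/257 = 200/257
mL = 1·sL + 0·sR = 40/29
mR = -1·sL + 1/2·sR = -7380/7453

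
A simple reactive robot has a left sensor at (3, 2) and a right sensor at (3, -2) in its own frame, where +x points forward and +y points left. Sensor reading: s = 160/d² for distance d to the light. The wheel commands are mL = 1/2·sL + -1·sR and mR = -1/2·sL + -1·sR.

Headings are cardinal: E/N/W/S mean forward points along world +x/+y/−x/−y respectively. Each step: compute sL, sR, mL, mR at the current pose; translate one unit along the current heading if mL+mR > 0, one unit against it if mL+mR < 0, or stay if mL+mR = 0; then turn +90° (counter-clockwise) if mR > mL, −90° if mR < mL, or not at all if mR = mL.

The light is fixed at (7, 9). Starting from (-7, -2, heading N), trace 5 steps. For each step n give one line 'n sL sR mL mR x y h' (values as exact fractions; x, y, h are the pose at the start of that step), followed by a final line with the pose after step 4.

n=0: pose=(-7,-2,N); sL=1/2, sR=10/13; mL=-27/52, mR=-53/52; mL+mR=-20/13 → advance -1; mR−mL=-1/2 → turn -1·90°
n=1: pose=(-7,-3,E); sL=160/221, sR=160/317; mL=-10000/70057, mR=-60720/70057; mL+mR=-320/317 → advance -1; mR−mL=-160/221 → turn -1·90°
n=2: pose=(-8,-3,S); sL=80/197, sR=80/257; mL=-5480/50629, mR=-26040/50629; mL+mR=-160/257 → advance -1; mR−mL=-80/197 → turn -1·90°
n=3: pose=(-8,-2,W); sL=160/493, sR=32/81; mL=-9296/39933, mR=-22256/39933; mL+mR=-64/81 → advance -1; mR−mL=-160/493 → turn -1·90°
n=4: pose=(-7,-2,N); sL=1/2, sR=10/13; mL=-27/52, mR=-53/52; mL+mR=-20/13 → advance -1; mR−mL=-1/2 → turn -1·90°

0 1/2 10/13 -27/52 -53/52 -7 -2 N
1 160/221 160/317 -10000/70057 -60720/70057 -7 -3 E
2 80/197 80/257 -5480/50629 -26040/50629 -8 -3 S
3 160/493 32/81 -9296/39933 -22256/39933 -8 -2 W
4 1/2 10/13 -27/52 -53/52 -7 -2 N
final -7 -3 E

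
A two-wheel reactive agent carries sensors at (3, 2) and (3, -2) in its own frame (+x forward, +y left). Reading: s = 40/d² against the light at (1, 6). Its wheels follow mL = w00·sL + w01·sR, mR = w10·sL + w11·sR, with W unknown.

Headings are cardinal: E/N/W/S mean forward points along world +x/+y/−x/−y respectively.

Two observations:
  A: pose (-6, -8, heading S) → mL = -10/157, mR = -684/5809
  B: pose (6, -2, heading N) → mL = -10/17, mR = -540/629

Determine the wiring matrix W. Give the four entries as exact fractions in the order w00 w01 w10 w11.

-1/2 0 -1/2 -1/2

obs A: pose=(-6,-8,S) → sL=20/157, sR=4/37, mL=-10/157, mR=-684/5809
obs B: pose=(6,-2,N) → sL=20/17, sR=20/37, mL=-10/17, mR=-540/629
sensor matrix S = [[20/157, 4/37], [20/17, 20/37]]; det S = -5760/98753
solve [mL_A; mL_B] = S·[w00; w01] and [mR_A; mR_B] = S·[w10; w11]:
  w00 = -1/2, w01 = 0, w10 = -1/2, w11 = -1/2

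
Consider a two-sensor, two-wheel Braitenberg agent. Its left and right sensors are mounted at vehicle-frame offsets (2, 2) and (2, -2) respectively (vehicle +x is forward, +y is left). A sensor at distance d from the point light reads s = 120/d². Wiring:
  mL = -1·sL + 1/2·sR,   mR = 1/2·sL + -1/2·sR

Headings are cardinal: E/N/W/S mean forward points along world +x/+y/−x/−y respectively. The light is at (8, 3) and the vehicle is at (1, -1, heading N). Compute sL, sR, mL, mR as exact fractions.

24/17 120/29 324/493 -672/493

left sensor world pos  = (-1, 1); dL² = 85
right sensor world pos = (3, 1); dR² = 29
sL = 120/85 = 24/17
sR = 120/29 = 120/29
mL = -1·sL + 1/2·sR = 324/493
mR = 1/2·sL + -1/2·sR = -672/493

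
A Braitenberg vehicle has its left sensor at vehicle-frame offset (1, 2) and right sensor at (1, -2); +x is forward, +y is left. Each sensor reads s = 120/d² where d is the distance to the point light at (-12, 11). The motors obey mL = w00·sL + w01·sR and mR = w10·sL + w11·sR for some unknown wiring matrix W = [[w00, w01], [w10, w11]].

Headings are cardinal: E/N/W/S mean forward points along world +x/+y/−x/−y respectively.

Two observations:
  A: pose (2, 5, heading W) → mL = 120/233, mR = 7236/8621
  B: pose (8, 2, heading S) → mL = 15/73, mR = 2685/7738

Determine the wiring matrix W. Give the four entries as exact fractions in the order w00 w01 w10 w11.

obs A: pose=(2,5,W) → sL=120/233, sR=24/37, mL=120/233, mR=7236/8621
obs B: pose=(8,2,S) → sL=15/73, sR=15/53, mL=15/73, mR=2685/7738
sensor matrix S = [[120/233, 24/37], [15/73, 15/53]]; det S = 416160/33354649
solve [mL_A; mL_B] = S·[w00; w01] and [mR_A; mR_B] = S·[w10; w11]:
  w00 = 1, w01 = 0, w10 = 1, w11 = 1/2

1 0 1 1/2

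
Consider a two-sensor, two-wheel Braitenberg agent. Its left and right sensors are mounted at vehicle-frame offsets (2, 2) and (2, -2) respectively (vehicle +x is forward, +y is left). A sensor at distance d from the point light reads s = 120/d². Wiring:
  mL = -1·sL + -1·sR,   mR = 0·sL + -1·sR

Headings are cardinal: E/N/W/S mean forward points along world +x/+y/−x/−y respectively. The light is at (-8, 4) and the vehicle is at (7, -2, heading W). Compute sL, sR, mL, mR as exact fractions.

left sensor world pos  = (5, -4); dL² = 233
right sensor world pos = (5, 0); dR² = 185
sL = 120/233 = 120/233
sR = 120/185 = 24/37
mL = -1·sL + -1·sR = -10032/8621
mR = 0·sL + -1·sR = -24/37

120/233 24/37 -10032/8621 -24/37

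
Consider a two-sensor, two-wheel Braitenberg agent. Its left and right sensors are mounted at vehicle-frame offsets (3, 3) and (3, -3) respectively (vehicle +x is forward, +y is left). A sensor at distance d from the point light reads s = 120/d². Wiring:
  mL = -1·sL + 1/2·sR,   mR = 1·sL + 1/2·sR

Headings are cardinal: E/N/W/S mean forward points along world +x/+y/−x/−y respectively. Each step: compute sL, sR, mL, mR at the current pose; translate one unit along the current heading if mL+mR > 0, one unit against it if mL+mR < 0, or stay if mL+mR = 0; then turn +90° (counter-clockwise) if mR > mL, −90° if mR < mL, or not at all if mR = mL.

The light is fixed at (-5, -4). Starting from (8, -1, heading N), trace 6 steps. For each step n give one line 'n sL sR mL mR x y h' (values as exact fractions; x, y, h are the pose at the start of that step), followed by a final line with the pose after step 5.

n=0: pose=(8,-1,N); sL=15/17, sR=30/73; mL=-840/1241, mR=1350/1241; mL+mR=30/73 → advance +1; mR−mL=30/17 → turn +1·90°
n=1: pose=(8,0,W); sL=120/101, sR=120/149; mL=-11820/15049, mR=23940/15049; mL+mR=120/149 → advance +1; mR−mL=240/101 → turn +1·90°
n=2: pose=(7,0,S); sL=60/113, sR=60/41; mL=930/4633, mR=5850/4633; mL+mR=60/41 → advance +1; mR−mL=120/113 → turn +1·90°
n=3: pose=(7,-1,E); sL=40/87, sR=8/15; mL=-28/145, mR=316/435; mL+mR=8/15 → advance +1; mR−mL=80/87 → turn +1·90°
n=4: pose=(8,-1,N); sL=15/17, sR=30/73; mL=-840/1241, mR=1350/1241; mL+mR=30/73 → advance +1; mR−mL=30/17 → turn +1·90°
n=5: pose=(8,0,W); sL=120/101, sR=120/149; mL=-11820/15049, mR=23940/15049; mL+mR=120/149 → advance +1; mR−mL=240/101 → turn +1·90°

0 15/17 30/73 -840/1241 1350/1241 8 -1 N
1 120/101 120/149 -11820/15049 23940/15049 8 0 W
2 60/113 60/41 930/4633 5850/4633 7 0 S
3 40/87 8/15 -28/145 316/435 7 -1 E
4 15/17 30/73 -840/1241 1350/1241 8 -1 N
5 120/101 120/149 -11820/15049 23940/15049 8 0 W
final 7 0 S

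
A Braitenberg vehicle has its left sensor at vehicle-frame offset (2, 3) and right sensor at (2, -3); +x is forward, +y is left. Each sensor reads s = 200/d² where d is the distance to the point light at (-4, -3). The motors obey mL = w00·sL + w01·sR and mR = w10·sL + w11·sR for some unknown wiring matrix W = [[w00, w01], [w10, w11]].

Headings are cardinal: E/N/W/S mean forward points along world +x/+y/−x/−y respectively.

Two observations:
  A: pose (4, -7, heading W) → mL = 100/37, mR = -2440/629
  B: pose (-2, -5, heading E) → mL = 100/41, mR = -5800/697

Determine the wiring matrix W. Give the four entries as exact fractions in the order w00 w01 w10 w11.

obs A: pose=(4,-7,W) → sL=40/17, sR=200/37, mL=100/37, mR=-2440/629
obs B: pose=(-2,-5,E) → sL=200/17, sR=200/41, mL=100/41, mR=-5800/697
sensor matrix S = [[40/17, 200/37], [200/17, 200/41]]; det S = -1344000/25789
solve [mL_A; mL_B] = S·[w00; w01] and [mR_A; mR_B] = S·[w10; w11]:
  w00 = 0, w01 = 1/2, w10 = -1/2, w11 = -1/2

0 1/2 -1/2 -1/2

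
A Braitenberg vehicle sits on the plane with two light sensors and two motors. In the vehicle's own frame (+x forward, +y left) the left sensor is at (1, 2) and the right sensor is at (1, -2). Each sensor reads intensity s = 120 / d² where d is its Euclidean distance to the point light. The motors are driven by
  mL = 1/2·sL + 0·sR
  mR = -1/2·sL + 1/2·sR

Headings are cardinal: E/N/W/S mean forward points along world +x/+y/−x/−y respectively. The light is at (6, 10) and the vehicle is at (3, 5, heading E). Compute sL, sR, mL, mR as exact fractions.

120/13 120/53 60/13 -2400/689

left sensor world pos  = (4, 7); dL² = 13
right sensor world pos = (4, 3); dR² = 53
sL = 120/13 = 120/13
sR = 120/53 = 120/53
mL = 1/2·sL + 0·sR = 60/13
mR = -1/2·sL + 1/2·sR = -2400/689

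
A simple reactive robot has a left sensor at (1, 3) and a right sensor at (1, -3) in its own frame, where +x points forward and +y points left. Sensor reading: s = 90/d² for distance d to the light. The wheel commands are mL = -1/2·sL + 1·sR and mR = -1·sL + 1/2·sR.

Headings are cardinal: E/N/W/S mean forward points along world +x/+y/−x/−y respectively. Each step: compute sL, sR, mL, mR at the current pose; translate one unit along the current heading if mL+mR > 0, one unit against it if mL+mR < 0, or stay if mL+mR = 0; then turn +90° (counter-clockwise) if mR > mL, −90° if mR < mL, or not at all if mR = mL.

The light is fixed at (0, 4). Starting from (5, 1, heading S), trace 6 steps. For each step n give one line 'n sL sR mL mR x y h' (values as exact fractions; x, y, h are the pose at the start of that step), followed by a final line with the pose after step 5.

n=0: pose=(5,1,S); sL=9/8, sR=9/2; mL=63/16, mR=9/8; mL+mR=81/16 → advance +1; mR−mL=-45/16 → turn -1·90°
n=1: pose=(5,0,W); sL=18/13, sR=90/17; mL=1017/221, mR=279/221; mL+mR=1296/221 → advance +1; mR−mL=-738/221 → turn -1·90°
n=2: pose=(4,0,N); sL=9, sR=45/29; mL=-171/58, mR=-477/58; mL+mR=-324/29 → advance -1; mR−mL=-153/29 → turn -1·90°
n=3: pose=(4,-1,E); sL=90/29, sR=90/89; mL=-1395/2581, mR=-6705/2581; mL+mR=-8100/2581 → advance -1; mR−mL=-5310/2581 → turn -1·90°
n=4: pose=(3,-1,S); sL=5/4, sR=5/2; mL=15/8, mR=0; mL+mR=15/8 → advance +1; mR−mL=-15/8 → turn -1·90°
n=5: pose=(3,-2,W); sL=18/17, sR=90/13; mL=1413/221, mR=531/221; mL+mR=1944/221 → advance +1; mR−mL=-882/221 → turn -1·90°

0 9/8 9/2 63/16 9/8 5 1 S
1 18/13 90/17 1017/221 279/221 5 0 W
2 9 45/29 -171/58 -477/58 4 0 N
3 90/29 90/89 -1395/2581 -6705/2581 4 -1 E
4 5/4 5/2 15/8 0 3 -1 S
5 18/17 90/13 1413/221 531/221 3 -2 W
final 2 -2 N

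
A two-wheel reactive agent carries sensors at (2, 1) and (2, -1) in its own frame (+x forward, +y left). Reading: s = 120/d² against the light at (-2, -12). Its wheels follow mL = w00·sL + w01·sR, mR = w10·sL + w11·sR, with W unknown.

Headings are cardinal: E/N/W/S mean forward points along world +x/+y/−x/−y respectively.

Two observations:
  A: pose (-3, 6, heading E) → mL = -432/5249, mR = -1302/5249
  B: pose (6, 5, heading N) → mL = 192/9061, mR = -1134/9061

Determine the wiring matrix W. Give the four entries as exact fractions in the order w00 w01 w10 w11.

obs A: pose=(-3,6,E) → sL=60/181, sR=12/29, mL=-432/5249, mR=-1302/5249
obs B: pose=(6,5,N) → sL=12/41, sR=60/221, mL=192/9061, mR=-1134/9061
sensor matrix S = [[60/181, 12/29], [12/41, 60/221]]; det S = -1479744/47561189
solve [mL_A; mL_B] = S·[w00; w01] and [mR_A; mR_B] = S·[w10; w11]:
  w00 = 1, w01 = -1, w10 = 1/2, w11 = -1

1 -1 1/2 -1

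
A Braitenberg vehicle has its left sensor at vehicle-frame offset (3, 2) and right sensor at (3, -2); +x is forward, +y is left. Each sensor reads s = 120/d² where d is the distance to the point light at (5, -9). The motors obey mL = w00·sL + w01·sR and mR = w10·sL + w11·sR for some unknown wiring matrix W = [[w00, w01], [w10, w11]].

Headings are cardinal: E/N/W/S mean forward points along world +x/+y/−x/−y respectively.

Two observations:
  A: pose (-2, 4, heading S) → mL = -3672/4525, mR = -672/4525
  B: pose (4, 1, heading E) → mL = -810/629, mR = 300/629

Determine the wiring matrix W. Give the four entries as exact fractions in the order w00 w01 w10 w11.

-1/2 -1/2 -1/2 1/2

obs A: pose=(-2,4,S) → sL=24/25, sR=120/181, mL=-3672/4525, mR=-672/4525
obs B: pose=(4,1,E) → sL=30/37, sR=30/17, mL=-810/629, mR=300/629
sensor matrix S = [[24/25, 120/181], [30/37, 30/17]]; det S = 658368/569245
solve [mL_A; mL_B] = S·[w00; w01] and [mR_A; mR_B] = S·[w10; w11]:
  w00 = -1/2, w01 = -1/2, w10 = -1/2, w11 = 1/2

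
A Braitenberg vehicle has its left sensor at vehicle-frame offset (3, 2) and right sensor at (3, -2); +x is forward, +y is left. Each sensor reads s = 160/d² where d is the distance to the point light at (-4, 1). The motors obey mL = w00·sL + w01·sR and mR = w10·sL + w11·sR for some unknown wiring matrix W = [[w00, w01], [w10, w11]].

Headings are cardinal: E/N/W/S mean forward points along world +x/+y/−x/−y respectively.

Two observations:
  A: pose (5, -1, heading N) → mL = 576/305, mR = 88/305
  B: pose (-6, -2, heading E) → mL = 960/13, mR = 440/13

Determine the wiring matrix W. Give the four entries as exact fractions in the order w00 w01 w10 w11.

1 -1 1/2 -1

obs A: pose=(5,-1,N) → sL=16/5, sR=80/61, mL=576/305, mR=88/305
obs B: pose=(-6,-2,E) → sL=80, sR=80/13, mL=960/13, mR=440/13
sensor matrix S = [[16/5, 80/61], [80, 80/13]]; det S = -67584/793
solve [mL_A; mL_B] = S·[w00; w01] and [mR_A; mR_B] = S·[w10; w11]:
  w00 = 1, w01 = -1, w10 = 1/2, w11 = -1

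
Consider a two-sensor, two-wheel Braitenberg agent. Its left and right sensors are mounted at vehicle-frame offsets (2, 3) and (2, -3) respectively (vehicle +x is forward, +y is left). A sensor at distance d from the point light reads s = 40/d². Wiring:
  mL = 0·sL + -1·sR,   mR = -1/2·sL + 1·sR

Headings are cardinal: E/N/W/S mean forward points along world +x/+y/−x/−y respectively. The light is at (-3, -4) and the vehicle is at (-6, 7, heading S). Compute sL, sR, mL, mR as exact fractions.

left sensor world pos  = (-3, 5); dL² = 81
right sensor world pos = (-9, 5); dR² = 117
sL = 40/81 = 40/81
sR = 40/117 = 40/117
mL = 0·sL + -1·sR = -40/117
mR = -1/2·sL + 1·sR = 100/1053

40/81 40/117 -40/117 100/1053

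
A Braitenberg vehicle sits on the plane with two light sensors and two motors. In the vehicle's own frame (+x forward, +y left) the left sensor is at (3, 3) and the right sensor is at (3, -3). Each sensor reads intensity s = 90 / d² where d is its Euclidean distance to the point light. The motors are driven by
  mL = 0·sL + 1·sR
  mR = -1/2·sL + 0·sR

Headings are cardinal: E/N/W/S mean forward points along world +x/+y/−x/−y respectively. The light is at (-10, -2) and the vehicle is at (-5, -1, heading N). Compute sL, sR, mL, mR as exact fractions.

left sensor world pos  = (-8, 2); dL² = 20
right sensor world pos = (-2, 2); dR² = 80
sL = 90/20 = 9/2
sR = 90/80 = 9/8
mL = 0·sL + 1·sR = 9/8
mR = -1/2·sL + 0·sR = -9/4

9/2 9/8 9/8 -9/4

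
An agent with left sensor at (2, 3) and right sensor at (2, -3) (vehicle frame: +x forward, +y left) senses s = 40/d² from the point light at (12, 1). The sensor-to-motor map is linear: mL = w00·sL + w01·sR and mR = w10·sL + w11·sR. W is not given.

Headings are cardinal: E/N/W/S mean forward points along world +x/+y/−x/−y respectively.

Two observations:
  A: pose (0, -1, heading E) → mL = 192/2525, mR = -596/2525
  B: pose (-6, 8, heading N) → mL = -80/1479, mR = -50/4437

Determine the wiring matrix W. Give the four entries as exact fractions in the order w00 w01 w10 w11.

obs A: pose=(0,-1,E) → sL=40/101, sR=8/25, mL=192/2525, mR=-596/2525
obs B: pose=(-6,8,N) → sL=20/261, sR=20/153, mL=-80/1479, mR=-50/4437
sensor matrix S = [[40/101, 8/25], [20/261, 20/153]]; det S = 6784/248965
solve [mL_A; mL_B] = S·[w00; w01] and [mR_A; mR_B] = S·[w10; w11]:
  w00 = 1, w01 = -1, w10 = -1, w11 = 1/2

1 -1 -1 1/2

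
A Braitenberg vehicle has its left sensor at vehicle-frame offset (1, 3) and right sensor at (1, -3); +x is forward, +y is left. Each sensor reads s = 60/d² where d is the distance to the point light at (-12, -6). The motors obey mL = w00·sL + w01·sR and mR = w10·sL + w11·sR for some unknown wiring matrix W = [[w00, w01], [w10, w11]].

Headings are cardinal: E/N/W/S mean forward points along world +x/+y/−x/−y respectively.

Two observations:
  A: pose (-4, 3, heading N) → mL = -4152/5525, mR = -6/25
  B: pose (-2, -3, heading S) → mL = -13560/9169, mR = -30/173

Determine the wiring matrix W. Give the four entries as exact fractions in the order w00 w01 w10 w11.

obs A: pose=(-4,3,N) → sL=12/25, sR=60/221, mL=-4152/5525, mR=-6/25
obs B: pose=(-2,-3,S) → sL=60/173, sR=60/53, mL=-13560/9169, mR=-30/173
sensor matrix S = [[12/25, 60/221], [60/173, 60/53]]; det S = 4551552/10131745
solve [mL_A; mL_B] = S·[w00; w01] and [mR_A; mR_B] = S·[w10; w11]:
  w00 = -1, w01 = -1, w10 = -1/2, w11 = 0

-1 -1 -1/2 0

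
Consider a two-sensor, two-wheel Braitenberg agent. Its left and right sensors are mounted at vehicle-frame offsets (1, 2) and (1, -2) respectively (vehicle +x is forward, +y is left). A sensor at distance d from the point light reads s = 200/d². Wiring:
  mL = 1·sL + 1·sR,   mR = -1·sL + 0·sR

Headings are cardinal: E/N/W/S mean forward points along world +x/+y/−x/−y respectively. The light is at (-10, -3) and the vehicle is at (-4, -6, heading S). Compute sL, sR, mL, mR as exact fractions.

left sensor world pos  = (-2, -7); dL² = 80
right sensor world pos = (-6, -7); dR² = 32
sL = 200/80 = 5/2
sR = 200/32 = 25/4
mL = 1·sL + 1·sR = 35/4
mR = -1·sL + 0·sR = -5/2

5/2 25/4 35/4 -5/2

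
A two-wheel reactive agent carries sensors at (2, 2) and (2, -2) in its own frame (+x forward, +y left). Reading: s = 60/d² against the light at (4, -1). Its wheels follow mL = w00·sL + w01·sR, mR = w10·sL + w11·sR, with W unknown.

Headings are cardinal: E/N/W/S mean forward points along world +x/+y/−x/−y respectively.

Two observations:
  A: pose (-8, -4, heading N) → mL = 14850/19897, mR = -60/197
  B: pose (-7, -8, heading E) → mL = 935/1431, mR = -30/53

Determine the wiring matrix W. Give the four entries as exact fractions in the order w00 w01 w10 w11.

1/2 1 -1 0

obs A: pose=(-8,-4,N) → sL=60/197, sR=60/101, mL=14850/19897, mR=-60/197
obs B: pose=(-7,-8,E) → sL=30/53, sR=10/27, mL=935/1431, mR=-30/53
sensor matrix S = [[60/197, 60/101], [30/53, 10/27]]; det S = -2120800/9490869
solve [mL_A; mL_B] = S·[w00; w01] and [mR_A; mR_B] = S·[w10; w11]:
  w00 = 1/2, w01 = 1, w10 = -1, w11 = 0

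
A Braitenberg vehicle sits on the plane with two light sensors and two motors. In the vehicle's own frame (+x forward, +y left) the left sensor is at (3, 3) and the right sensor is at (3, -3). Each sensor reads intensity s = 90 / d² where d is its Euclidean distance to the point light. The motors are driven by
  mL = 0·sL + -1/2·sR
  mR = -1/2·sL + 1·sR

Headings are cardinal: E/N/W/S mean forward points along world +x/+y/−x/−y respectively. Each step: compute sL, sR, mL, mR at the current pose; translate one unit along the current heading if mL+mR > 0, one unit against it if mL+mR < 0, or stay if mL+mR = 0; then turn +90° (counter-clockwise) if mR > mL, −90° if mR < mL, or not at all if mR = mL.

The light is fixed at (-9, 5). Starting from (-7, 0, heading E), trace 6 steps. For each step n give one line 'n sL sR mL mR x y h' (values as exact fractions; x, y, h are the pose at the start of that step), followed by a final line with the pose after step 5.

0 90/29 90/89 -45/89 -1395/2581 -7 0 E
1 9/8 45/34 -45/68 207/272 -8 0 S
2 18/5 90/97 -45/97 -423/485 -8 -1 E
3 1 1 -1/2 1/2 -9 -1 S
4 5 1 -1/2 -3/2 -9 -1 E
5 18/17 90/97 -45/97 657/1649 -10 -1 S
final -10 0 E

n=0: pose=(-7,0,E); sL=90/29, sR=90/89; mL=-45/89, mR=-1395/2581; mL+mR=-2700/2581 → advance -1; mR−mL=-90/2581 → turn -1·90°
n=1: pose=(-8,0,S); sL=9/8, sR=45/34; mL=-45/68, mR=207/272; mL+mR=27/272 → advance +1; mR−mL=387/272 → turn +1·90°
n=2: pose=(-8,-1,E); sL=18/5, sR=90/97; mL=-45/97, mR=-423/485; mL+mR=-648/485 → advance -1; mR−mL=-198/485 → turn -1·90°
n=3: pose=(-9,-1,S); sL=1, sR=1; mL=-1/2, mR=1/2; mL+mR=0 → advance +0; mR−mL=1 → turn +1·90°
n=4: pose=(-9,-1,E); sL=5, sR=1; mL=-1/2, mR=-3/2; mL+mR=-2 → advance -1; mR−mL=-1 → turn -1·90°
n=5: pose=(-10,-1,S); sL=18/17, sR=90/97; mL=-45/97, mR=657/1649; mL+mR=-108/1649 → advance -1; mR−mL=1422/1649 → turn +1·90°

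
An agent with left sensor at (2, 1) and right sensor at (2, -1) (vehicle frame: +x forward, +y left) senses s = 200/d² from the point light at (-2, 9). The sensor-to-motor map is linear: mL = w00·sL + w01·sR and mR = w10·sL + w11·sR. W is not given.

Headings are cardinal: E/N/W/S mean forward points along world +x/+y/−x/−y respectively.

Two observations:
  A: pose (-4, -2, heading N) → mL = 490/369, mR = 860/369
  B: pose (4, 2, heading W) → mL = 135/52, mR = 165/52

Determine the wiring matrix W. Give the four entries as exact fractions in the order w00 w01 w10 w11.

-1/2 1 1/2 1/2

obs A: pose=(-4,-2,N) → sL=20/9, sR=100/41, mL=490/369, mR=860/369
obs B: pose=(4,2,W) → sL=5/2, sR=50/13, mL=135/52, mR=165/52
sensor matrix S = [[20/9, 100/41], [5/2, 50/13]]; det S = 11750/4797
solve [mL_A; mL_B] = S·[w00; w01] and [mR_A; mR_B] = S·[w10; w11]:
  w00 = -1/2, w01 = 1, w10 = 1/2, w11 = 1/2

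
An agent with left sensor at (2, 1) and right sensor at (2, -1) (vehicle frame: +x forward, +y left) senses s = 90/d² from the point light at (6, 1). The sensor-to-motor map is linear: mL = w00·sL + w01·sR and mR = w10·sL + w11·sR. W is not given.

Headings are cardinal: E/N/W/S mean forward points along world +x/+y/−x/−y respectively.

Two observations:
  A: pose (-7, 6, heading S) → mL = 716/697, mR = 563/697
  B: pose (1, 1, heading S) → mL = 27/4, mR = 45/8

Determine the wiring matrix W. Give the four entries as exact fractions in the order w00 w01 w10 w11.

1 1 1 1/2

obs A: pose=(-7,6,S) → sL=10/17, sR=18/41, mL=716/697, mR=563/697
obs B: pose=(1,1,S) → sL=9/2, sR=9/4, mL=27/4, mR=45/8
sensor matrix S = [[10/17, 18/41], [9/2, 9/4]]; det S = -909/1394
solve [mL_A; mL_B] = S·[w00; w01] and [mR_A; mR_B] = S·[w10; w11]:
  w00 = 1, w01 = 1, w10 = 1, w11 = 1/2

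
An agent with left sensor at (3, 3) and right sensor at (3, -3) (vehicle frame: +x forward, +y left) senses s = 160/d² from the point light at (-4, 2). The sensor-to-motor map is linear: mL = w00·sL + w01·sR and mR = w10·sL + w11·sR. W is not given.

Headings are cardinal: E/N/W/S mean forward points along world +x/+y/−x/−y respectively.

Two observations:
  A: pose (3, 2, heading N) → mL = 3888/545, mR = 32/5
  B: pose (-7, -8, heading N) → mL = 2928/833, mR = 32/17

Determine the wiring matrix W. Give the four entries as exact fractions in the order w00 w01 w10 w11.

1 1/2 1 0

obs A: pose=(3,2,N) → sL=32/5, sR=160/109, mL=3888/545, mR=32/5
obs B: pose=(-7,-8,N) → sL=32/17, sR=160/49, mL=2928/833, mR=32/17
sensor matrix S = [[32/5, 160/109], [32/17, 160/49]]; det S = 1646592/90797
solve [mL_A; mL_B] = S·[w00; w01] and [mR_A; mR_B] = S·[w10; w11]:
  w00 = 1, w01 = 1/2, w10 = 1, w11 = 0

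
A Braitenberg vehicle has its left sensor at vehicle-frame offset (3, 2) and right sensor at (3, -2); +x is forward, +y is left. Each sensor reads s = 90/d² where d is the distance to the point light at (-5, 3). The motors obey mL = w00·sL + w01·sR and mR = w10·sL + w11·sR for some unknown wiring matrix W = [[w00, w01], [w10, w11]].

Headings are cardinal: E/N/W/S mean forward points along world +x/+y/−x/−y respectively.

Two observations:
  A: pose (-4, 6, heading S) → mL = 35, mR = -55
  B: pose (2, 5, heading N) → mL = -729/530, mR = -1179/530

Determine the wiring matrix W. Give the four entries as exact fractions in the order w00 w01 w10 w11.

-1 1/2 -1 -1/2

obs A: pose=(-4,6,S) → sL=10, sR=90, mL=35, mR=-55
obs B: pose=(2,5,N) → sL=9/5, sR=45/53, mL=-729/530, mR=-1179/530
sensor matrix S = [[10, 90], [9/5, 45/53]]; det S = -8136/53
solve [mL_A; mL_B] = S·[w00; w01] and [mR_A; mR_B] = S·[w10; w11]:
  w00 = -1, w01 = 1/2, w10 = -1, w11 = -1/2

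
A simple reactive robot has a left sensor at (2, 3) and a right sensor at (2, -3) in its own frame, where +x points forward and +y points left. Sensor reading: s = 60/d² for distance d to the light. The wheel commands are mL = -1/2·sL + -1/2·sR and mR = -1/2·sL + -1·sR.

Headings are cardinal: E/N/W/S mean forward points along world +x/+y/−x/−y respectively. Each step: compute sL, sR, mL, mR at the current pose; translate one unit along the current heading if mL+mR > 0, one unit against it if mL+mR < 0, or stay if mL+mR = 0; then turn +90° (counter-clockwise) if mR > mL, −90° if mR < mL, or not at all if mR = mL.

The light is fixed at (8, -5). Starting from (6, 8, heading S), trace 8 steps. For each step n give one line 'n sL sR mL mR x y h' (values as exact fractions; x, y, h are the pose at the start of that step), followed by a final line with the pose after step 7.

0 30/61 30/73 -2010/4453 -2925/4453 6 8 S
1 60/137 12/61 -2652/8357 -3474/8357 6 9 W
2 15/68 3/13 -399/1768 -603/1768 7 9 N
3 60/257 60/101 -10740/25957 -18450/25957 7 8 E
4 30/61 30/73 -2010/4453 -2925/4453 6 8 S
5 60/137 12/61 -2652/8357 -3474/8357 6 9 W
6 15/68 3/13 -399/1768 -603/1768 7 9 N
7 60/257 60/101 -10740/25957 -18450/25957 7 8 E
final 6 8 S

n=0: pose=(6,8,S); sL=30/61, sR=30/73; mL=-2010/4453, mR=-2925/4453; mL+mR=-4935/4453 → advance -1; mR−mL=-15/73 → turn -1·90°
n=1: pose=(6,9,W); sL=60/137, sR=12/61; mL=-2652/8357, mR=-3474/8357; mL+mR=-6126/8357 → advance -1; mR−mL=-6/61 → turn -1·90°
n=2: pose=(7,9,N); sL=15/68, sR=3/13; mL=-399/1768, mR=-603/1768; mL+mR=-501/884 → advance -1; mR−mL=-3/26 → turn -1·90°
n=3: pose=(7,8,E); sL=60/257, sR=60/101; mL=-10740/25957, mR=-18450/25957; mL+mR=-29190/25957 → advance -1; mR−mL=-30/101 → turn -1·90°
n=4: pose=(6,8,S); sL=30/61, sR=30/73; mL=-2010/4453, mR=-2925/4453; mL+mR=-4935/4453 → advance -1; mR−mL=-15/73 → turn -1·90°
n=5: pose=(6,9,W); sL=60/137, sR=12/61; mL=-2652/8357, mR=-3474/8357; mL+mR=-6126/8357 → advance -1; mR−mL=-6/61 → turn -1·90°
n=6: pose=(7,9,N); sL=15/68, sR=3/13; mL=-399/1768, mR=-603/1768; mL+mR=-501/884 → advance -1; mR−mL=-3/26 → turn -1·90°
n=7: pose=(7,8,E); sL=60/257, sR=60/101; mL=-10740/25957, mR=-18450/25957; mL+mR=-29190/25957 → advance -1; mR−mL=-30/101 → turn -1·90°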